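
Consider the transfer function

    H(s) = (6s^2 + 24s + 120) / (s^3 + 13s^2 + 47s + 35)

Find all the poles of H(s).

The poles are the roots of the denominator s^3 + 13s^2 + 47s + 35 = 0.
Trying s = -7: the polynomial evaluates to 0, so (s + 7) is a factor.
Dividing out leaves s^2 + 6s + 5 = 0.
Factoring the quadratic: (s + 5)(s + 1) = 0.

s = -7, -5, -1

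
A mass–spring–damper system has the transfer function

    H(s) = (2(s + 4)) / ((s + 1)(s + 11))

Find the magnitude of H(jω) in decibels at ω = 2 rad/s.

Substitute s = j2: numerator = 8 + j4, denominator = 7 + j24.
|H(j2)| = |8 + j4| / |7 + j24| = 8.9443 / 25 ≈ 0.3578.
In decibels: 20·log₁₀(0.3578) ≈ -8.93 dB.

|H(j2)|_dB ≈ -8.93 dB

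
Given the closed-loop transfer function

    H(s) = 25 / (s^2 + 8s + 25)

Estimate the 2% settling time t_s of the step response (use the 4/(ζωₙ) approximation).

Comparing s^2 + 8s + 25 to s^2 + 2ζωₙs + ωₙ²: ωₙ = 5 rad/s and ζ = 8/(2·5) = 0.8.
ζωₙ = 8/2 = 4, so t_s ≈ 4/(ζωₙ) = 4/4 = 1 s.

t_s ≈ 1 s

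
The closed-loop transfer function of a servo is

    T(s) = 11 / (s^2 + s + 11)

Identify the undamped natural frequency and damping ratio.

Compare the denominator to the standard form s^2 + 2ζωₙs + ωₙ².
ωₙ² = 11, so ωₙ = √11 ≈ 3.317 rad/s.
2ζωₙ = 1, so ζ = 1/(2·√11) ≈ 0.1508.
With ζ = 0.1508 the response is underdamped.

ωₙ ≈ 3.317 rad/s, ζ ≈ 0.1508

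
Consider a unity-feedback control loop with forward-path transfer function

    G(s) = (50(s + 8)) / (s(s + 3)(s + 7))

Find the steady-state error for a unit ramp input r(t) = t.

G(s) has one pole at the origin.
This is a Type 1 system. Kv = lim_{s→0} s·G(s) = 400/21.
e_ss = 1/Kv = 1/(400/21) = 21/400 ≈ 0.05250.

e_ss = 0.05250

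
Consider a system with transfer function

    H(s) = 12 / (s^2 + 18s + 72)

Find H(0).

H(0) = 1/6 ≈ 0.1667

Set s = 0: H(0) = (12) / (72) = 1/6.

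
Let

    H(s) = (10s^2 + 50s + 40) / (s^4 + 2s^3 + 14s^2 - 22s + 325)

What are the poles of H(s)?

s = 2 + 3j, 2 - 3j, -3 + 4j, -3 - 4j

The poles are the roots of the denominator s^4 + 2s^3 + 14s^2 - 22s + 325 = 0.
No real roots exist; factor into two real quadratics: (s^2 - 4s + 13)(s^2 + 6s + 25) = 0.
Each quadratic gives a conjugate pair via the quadratic formula.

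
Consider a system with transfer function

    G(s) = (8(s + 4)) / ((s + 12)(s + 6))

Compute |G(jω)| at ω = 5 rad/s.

|G(j5)| ≈ 0.5045

Substitute s = j5: numerator = 32 + j40, denominator = 47 + j90.
|G(j5)| = |32 + j40| / |47 + j90| = 51.225 / 101.53 ≈ 0.5045.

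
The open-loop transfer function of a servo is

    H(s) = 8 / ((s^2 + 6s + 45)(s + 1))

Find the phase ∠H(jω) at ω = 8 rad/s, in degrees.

∠H(j8) ≈ 165.5°

At s = j8: numerator = 8, denominator = -403 - j104.
∠H = ∠num − ∠den = 0° − (-165.53°) = 165.5°.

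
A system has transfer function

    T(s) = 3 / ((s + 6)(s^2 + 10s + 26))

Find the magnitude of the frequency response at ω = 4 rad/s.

|T(j4)| ≈ 0.01009

Substitute s = j4: numerator = 3, denominator = -100 + j280.
|T(j4)| = |3| / |-100 + j280| = 3 / 297.32 ≈ 0.01009.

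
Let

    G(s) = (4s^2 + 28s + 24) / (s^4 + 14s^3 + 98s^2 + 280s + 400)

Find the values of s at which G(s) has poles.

The poles are the roots of the denominator s^4 + 14s^3 + 98s^2 + 280s + 400 = 0.
No real roots exist; factor into two real quadratics: (s^2 + 10s + 50)(s^2 + 4s + 8) = 0.
Each quadratic gives a conjugate pair via the quadratic formula.

s = -5 ± 5j, -2 ± 2j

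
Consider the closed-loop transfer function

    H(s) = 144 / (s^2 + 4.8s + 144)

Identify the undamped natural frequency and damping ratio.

ωₙ = 12 rad/s, ζ = 0.2

Compare the denominator to the standard form s^2 + 2ζωₙs + ωₙ².
ωₙ² = 144, so ωₙ = 12 rad/s.
2ζωₙ = 4.8, so ζ = 4.8/(2·12) = 0.2.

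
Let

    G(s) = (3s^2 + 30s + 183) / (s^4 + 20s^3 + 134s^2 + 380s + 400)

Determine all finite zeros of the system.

Set the numerator to zero: 3s^2 + 30s + 183 = 0, i.e. 3·(s^2 + 10s + 61) = 0.
Factoring: (s^2 + 10s + 61) = 0.

s = -5 ± 6j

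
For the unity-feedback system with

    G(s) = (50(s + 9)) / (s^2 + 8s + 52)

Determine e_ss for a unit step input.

e_ss = 0.1036

G(s) has no poles at the origin.
This is a Type 0 system. Kp = lim_{s→0} G(s) = 450/52 = 225/26.
e_ss = 1/(1 + Kp) = 1/(1 + 225/26) = 26/251 ≈ 0.1036.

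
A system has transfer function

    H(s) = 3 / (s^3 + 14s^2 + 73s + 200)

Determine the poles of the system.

The poles are the roots of the denominator s^3 + 14s^2 + 73s + 200 = 0.
Trying s = -8: the polynomial evaluates to 0, so (s + 8) is a factor.
Dividing out leaves s^2 + 6s + 25 = 0.
The quadratic formula then gives s = -3 ± 4j.

s = -3 ± 4j, -8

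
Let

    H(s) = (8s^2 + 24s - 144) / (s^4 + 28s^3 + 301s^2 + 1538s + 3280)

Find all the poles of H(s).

The poles are the roots of the denominator s^4 + 28s^3 + 301s^2 + 1538s + 3280 = 0.
Trying s = -10: the polynomial evaluates to 0, so (s + 10) is a factor.
Dividing out leaves s^3 + 18s^2 + 121s + 328 = 0.
This factors further as (s^2 + 10s + 41)(s + 8) = 0.

s = -5 + 4j, -5 - 4j, -10, -8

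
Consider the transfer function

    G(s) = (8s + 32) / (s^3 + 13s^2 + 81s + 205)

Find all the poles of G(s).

s = -4 ± 5j, -5

The poles are the roots of the denominator s^3 + 13s^2 + 81s + 205 = 0.
Trying s = -5: the polynomial evaluates to 0, so (s + 5) is a factor.
Dividing out leaves s^2 + 8s + 41 = 0.
The quadratic formula then gives s = -4 ± 5j.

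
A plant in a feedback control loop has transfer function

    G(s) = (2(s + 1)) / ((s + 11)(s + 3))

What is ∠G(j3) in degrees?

At s = j3: numerator = 2 + j6, denominator = 24 + j42.
∠G = ∠num − ∠den = 71.565° − (60.255°) = 11.31°.

∠G(j3) ≈ 11.31°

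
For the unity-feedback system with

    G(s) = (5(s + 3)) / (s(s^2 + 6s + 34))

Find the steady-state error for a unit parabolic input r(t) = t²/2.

e_ss = ∞

G(s) has one pole at the origin.
This is a Type 1 system; Ka = lim_{s→0} s^2·G(s) = 0, so the steady-state error for a parabola input is infinite.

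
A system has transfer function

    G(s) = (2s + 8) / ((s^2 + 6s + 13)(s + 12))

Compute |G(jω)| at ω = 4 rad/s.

|G(j4)| ≈ 0.03698

Substitute s = j4: numerator = 8 + j8, denominator = -132 + j276.
|G(j4)| = |8 + j8| / |-132 + j276| = 11.314 / 305.94 ≈ 0.03698.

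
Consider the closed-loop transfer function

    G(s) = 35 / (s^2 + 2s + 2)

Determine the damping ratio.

ζ ≈ 0.7071

Compare the denominator to the standard form s^2 + 2ζωₙs + ωₙ².
ωₙ² = 2, so ωₙ = √2 ≈ 1.414 rad/s.
2ζωₙ = 2, so ζ = 2/(2·√2) ≈ 0.7071.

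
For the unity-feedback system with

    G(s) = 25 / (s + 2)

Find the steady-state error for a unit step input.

e_ss = 0.07407

G(s) has no poles at the origin.
This is a Type 0 system. Kp = lim_{s→0} G(s) = 25/2.
e_ss = 1/(1 + Kp) = 1/(1 + 25/2) = 2/27 ≈ 0.07407.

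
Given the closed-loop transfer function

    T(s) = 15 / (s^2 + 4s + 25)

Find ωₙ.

ωₙ = 5 rad/s

Compare the denominator to the standard form s^2 + 2ζωₙs + ωₙ².
ωₙ² = 25, so ωₙ = 5 rad/s.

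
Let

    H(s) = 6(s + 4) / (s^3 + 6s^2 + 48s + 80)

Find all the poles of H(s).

s = -2 + 6j, -2 - 6j, -2

The poles are the roots of the denominator s^3 + 6s^2 + 48s + 80 = 0.
Trying s = -2: the polynomial evaluates to 0, so (s + 2) is a factor.
Dividing out leaves s^2 + 4s + 40 = 0.
The quadratic formula then gives s = -2 ± 6j.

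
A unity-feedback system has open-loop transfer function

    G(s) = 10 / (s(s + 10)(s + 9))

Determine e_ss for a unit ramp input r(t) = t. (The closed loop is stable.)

G(s) has one pole at the origin.
This is a Type 1 system. Kv = lim_{s→0} s·G(s) = 10/90 = 1/9.
e_ss = 1/Kv = 1/(1/9) = 9.

e_ss = 9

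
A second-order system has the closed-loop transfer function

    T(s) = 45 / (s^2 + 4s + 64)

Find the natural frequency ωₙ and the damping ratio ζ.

ωₙ = 8 rad/s, ζ = 0.25

Compare the denominator to the standard form s^2 + 2ζωₙs + ωₙ².
ωₙ² = 64, so ωₙ = 8 rad/s.
2ζωₙ = 4, so ζ = 4/(2·8) = 0.25.
With ζ = 0.25 the response is underdamped.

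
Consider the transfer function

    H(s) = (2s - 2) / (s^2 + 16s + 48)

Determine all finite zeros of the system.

s = 1

Set the numerator to zero: 2s - 2 = 0, i.e. 2·(s - 1) = 0.
So s = 1.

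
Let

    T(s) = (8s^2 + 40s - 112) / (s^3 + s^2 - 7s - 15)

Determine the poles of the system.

The poles are the roots of the denominator s^3 + s^2 - 7s - 15 = 0.
Trying s = 3: the polynomial evaluates to 0, so (s - 3) is a factor.
Dividing out leaves s^2 + 4s + 5 = 0.
The quadratic formula then gives s = -2 ± 1j.

s = 3, -2 ± j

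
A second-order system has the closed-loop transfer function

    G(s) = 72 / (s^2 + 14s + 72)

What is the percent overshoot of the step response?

Comparing s^2 + 14s + 72 to s^2 + 2ζωₙs + ωₙ²: ωₙ = √72 ≈ 8.485 rad/s and ζ = 14/(2·√72) ≈ 0.8250.
%OS = 100·exp(−πζ/√(1−ζ²)) = 100·exp(−π·0.8250/√(1−0.8250²)) ≈ 1.02%.

%OS ≈ 1.02%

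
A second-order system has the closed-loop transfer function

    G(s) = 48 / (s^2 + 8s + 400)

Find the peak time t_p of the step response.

t_p ≈ 0.1603 s

Comparing s^2 + 8s + 400 to s^2 + 2ζωₙs + ωₙ²: ωₙ = 20 rad/s and ζ = 8/(2·20) = 0.2.
ζωₙ = 8/2 = 4, so ω_d = ωₙ√(1−ζ²) = √(ωₙ² − (ζωₙ)²) = √(400 − 4²) = √384 ≈ 19.60 rad/s.
t_p = π/ω_d = π/19.60 ≈ 0.1603 s.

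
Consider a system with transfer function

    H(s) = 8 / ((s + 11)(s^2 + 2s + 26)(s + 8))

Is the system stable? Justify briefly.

stable

The poles can be read from the denominator factors: s = -11, -1 ± 5j, -8.
Since all poles lie strictly in the left half-plane, the system is stable.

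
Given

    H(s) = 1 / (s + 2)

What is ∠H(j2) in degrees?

At s = j2: numerator = 1, denominator = 2 + j2.
∠H = ∠num − ∠den = 0° − (45°) = -45°.

∠H(j2) ≈ -45°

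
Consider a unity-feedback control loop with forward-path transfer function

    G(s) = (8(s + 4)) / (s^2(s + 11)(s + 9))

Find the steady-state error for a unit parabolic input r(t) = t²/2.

G(s) has 2 poles at the origin.
This is a Type 2 system. Ka = lim_{s→0} s^2·G(s) = 32/99.
e_ss = 1/Ka = 1/(32/99) = 99/32 ≈ 3.094.

e_ss = 3.094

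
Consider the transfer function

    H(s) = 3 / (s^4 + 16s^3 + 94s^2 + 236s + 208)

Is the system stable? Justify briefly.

The denominator s^4 + 16s^3 + 94s^2 + 236s + 208 factors as (s^2 + 10s + 26)(s + 2)(s + 4), giving poles at s = -5 ± j, -2, -4.
Since all poles lie strictly in the left half-plane, the system is stable.

stable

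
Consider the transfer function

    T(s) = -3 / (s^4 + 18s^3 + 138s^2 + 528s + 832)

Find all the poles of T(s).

s = -4 + 4j, -4 - 4j, -5 + j, -5 - j

The poles are the roots of the denominator s^4 + 18s^3 + 138s^2 + 528s + 832 = 0.
No real roots exist; factor into two real quadratics: (s^2 + 8s + 32)(s^2 + 10s + 26) = 0.
Each quadratic gives a conjugate pair via the quadratic formula.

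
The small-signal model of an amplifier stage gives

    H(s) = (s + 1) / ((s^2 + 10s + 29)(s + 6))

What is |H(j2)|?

|H(j2)| ≈ 0.01104

Substitute s = j2: numerator = 1 + j2, denominator = 110 + j170.
|H(j2)| = |1 + j2| / |110 + j170| = 2.2361 / 202.48 ≈ 0.01104.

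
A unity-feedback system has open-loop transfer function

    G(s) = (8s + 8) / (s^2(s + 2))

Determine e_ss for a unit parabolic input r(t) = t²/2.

e_ss = 0.2500

G(s) has 2 poles at the origin.
This is a Type 2 system. Ka = lim_{s→0} s^2·G(s) = 8/2 = 4.
e_ss = 1/Ka = 1/(4) = 1/4 ≈ 0.2500.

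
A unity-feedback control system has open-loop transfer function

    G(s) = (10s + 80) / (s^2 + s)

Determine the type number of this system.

Type 1

Factor s from the denominator: s^2 + s = s·(s + 1).
There is 1 pole at the origin, so the system is Type 1.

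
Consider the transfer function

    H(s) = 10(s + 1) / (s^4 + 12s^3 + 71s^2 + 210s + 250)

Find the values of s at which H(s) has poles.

s = -3 + j, -3 - j, -3 + 4j, -3 - 4j

The poles are the roots of the denominator s^4 + 12s^3 + 71s^2 + 210s + 250 = 0.
No real roots exist; factor into two real quadratics: (s^2 + 6s + 10)(s^2 + 6s + 25) = 0.
Each quadratic gives a conjugate pair via the quadratic formula.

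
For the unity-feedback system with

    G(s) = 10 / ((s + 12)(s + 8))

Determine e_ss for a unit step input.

G(s) has no poles at the origin.
This is a Type 0 system. Kp = lim_{s→0} G(s) = 10/96 = 5/48.
e_ss = 1/(1 + Kp) = 1/(1 + 5/48) = 48/53 ≈ 0.9057.

e_ss = 0.9057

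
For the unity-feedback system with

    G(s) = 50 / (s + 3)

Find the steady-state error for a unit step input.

e_ss = 0.05660

G(s) has no poles at the origin.
This is a Type 0 system. Kp = lim_{s→0} G(s) = 50/3.
e_ss = 1/(1 + Kp) = 1/(1 + 50/3) = 3/53 ≈ 0.05660.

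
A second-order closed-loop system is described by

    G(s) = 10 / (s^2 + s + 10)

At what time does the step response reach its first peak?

Comparing s^2 + s + 10 to s^2 + 2ζωₙs + ωₙ²: ωₙ = √10 ≈ 3.162 rad/s and ζ = 1/(2·√10) ≈ 0.1581.
ζωₙ = 1/2 = 0.5, so ω_d = ωₙ√(1−ζ²) = √(ωₙ² − (ζωₙ)²) = √(10 − 0.5²) = √9.75 ≈ 3.122 rad/s.
t_p = π/ω_d = π/3.122 ≈ 1.006 s.

t_p ≈ 1.006 s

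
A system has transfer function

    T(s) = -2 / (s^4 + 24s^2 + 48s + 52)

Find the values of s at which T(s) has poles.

s = 1 + 5j, 1 - 5j, -1 + j, -1 - j

The poles are the roots of the denominator s^4 + 24s^2 + 48s + 52 = 0.
No real roots exist; factor into two real quadratics: (s^2 - 2s + 26)(s^2 + 2s + 2) = 0.
Each quadratic gives a conjugate pair via the quadratic formula.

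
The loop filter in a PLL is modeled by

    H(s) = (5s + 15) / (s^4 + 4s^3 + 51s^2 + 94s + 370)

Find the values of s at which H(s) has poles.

s = -1 ± 6j, -1 ± 3j

The poles are the roots of the denominator s^4 + 4s^3 + 51s^2 + 94s + 370 = 0.
No real roots exist; factor into two real quadratics: (s^2 + 2s + 37)(s^2 + 2s + 10) = 0.
Each quadratic gives a conjugate pair via the quadratic formula.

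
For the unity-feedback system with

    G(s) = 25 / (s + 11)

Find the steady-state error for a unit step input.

G(s) has no poles at the origin.
This is a Type 0 system. Kp = lim_{s→0} G(s) = 25/11.
e_ss = 1/(1 + Kp) = 1/(1 + 25/11) = 11/36 ≈ 0.3056.

e_ss = 0.3056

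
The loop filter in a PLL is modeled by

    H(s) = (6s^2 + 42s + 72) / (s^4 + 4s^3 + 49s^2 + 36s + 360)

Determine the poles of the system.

The poles are the roots of the denominator s^4 + 4s^3 + 49s^2 + 36s + 360 = 0.
No real roots exist; factor into two real quadratics: (s^2 + 9)(s^2 + 4s + 40) = 0.
Each quadratic gives a conjugate pair via the quadratic formula.

s = ±3j, -2 ± 6j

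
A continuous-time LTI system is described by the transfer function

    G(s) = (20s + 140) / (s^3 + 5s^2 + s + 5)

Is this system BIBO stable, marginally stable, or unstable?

marginally stable

The denominator s^3 + 5s^2 + s + 5 factors as (s^2 + 1)(s + 5), giving poles at s = j, -j, -5.
Since the simple pole(s) at s = j, -j lie on the jω-axis with none in the right half-plane, the system is marginally stable.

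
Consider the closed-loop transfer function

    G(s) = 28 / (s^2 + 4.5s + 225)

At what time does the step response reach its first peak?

t_p ≈ 0.2118 s

Comparing s^2 + 4.5s + 225 to s^2 + 2ζωₙs + ωₙ²: ωₙ = 15 rad/s and ζ = 4.5/(2·15) = 0.15.
ζωₙ = 4.5/2 = 2.25, so ω_d = ωₙ√(1−ζ²) = √(ωₙ² − (ζωₙ)²) = √(225 − 2.25²) = √219.9375 ≈ 14.83 rad/s.
t_p = π/ω_d = π/14.83 ≈ 0.2118 s.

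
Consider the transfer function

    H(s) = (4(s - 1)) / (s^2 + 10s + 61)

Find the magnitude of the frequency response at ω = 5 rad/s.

|H(j5)| ≈ 0.3310

Substitute s = j5: numerator = -4 + j20, denominator = 36 + j50.
|H(j5)| = |-4 + j20| / |36 + j50| = 20.396 / 61.612 ≈ 0.3310.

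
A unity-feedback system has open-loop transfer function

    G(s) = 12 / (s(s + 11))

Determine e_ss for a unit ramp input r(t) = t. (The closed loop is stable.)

e_ss = 0.9167

G(s) has one pole at the origin.
This is a Type 1 system. Kv = lim_{s→0} s·G(s) = 12/11.
e_ss = 1/Kv = 1/(12/11) = 11/12 ≈ 0.9167.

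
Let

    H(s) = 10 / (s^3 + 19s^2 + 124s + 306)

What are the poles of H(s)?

The poles are the roots of the denominator s^3 + 19s^2 + 124s + 306 = 0.
Trying s = -9: the polynomial evaluates to 0, so (s + 9) is a factor.
Dividing out leaves s^2 + 10s + 34 = 0.
The quadratic formula then gives s = -5 ± 3j.

s = -5 + 3j, -5 - 3j, -9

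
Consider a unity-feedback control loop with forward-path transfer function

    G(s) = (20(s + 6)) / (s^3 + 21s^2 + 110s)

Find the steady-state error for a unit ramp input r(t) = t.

G(s) has one pole at the origin.
This is a Type 1 system. Kv = lim_{s→0} s·G(s) = 120/110 = 12/11.
e_ss = 1/Kv = 1/(12/11) = 11/12 ≈ 0.9167.

e_ss = 0.9167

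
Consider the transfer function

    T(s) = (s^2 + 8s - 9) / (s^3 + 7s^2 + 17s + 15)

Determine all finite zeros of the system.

Set the numerator to zero: s^2 + 8s - 9 = 0.
Factoring: (s - 1)(s + 9) = 0.

s = 1, -9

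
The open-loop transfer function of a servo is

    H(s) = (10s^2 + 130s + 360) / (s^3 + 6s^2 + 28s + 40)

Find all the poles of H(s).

The poles are the roots of the denominator s^3 + 6s^2 + 28s + 40 = 0.
Trying s = -2: the polynomial evaluates to 0, so (s + 2) is a factor.
Dividing out leaves s^2 + 4s + 20 = 0.
The quadratic formula then gives s = -2 ± 4j.

s = -2 ± 4j, -2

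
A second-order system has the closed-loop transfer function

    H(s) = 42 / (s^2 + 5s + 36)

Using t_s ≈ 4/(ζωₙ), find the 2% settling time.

t_s ≈ 1.600 s

Comparing s^2 + 5s + 36 to s^2 + 2ζωₙs + ωₙ²: ωₙ = 6 rad/s and ζ = 5/(2·6) ≈ 0.4167.
ζωₙ = 5/2 = 2.5, so t_s ≈ 4/(ζωₙ) = 4/2.5 = 1.600 s.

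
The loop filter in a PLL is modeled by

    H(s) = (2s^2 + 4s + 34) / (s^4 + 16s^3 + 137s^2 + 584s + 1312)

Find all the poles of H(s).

The poles are the roots of the denominator s^4 + 16s^3 + 137s^2 + 584s + 1312 = 0.
No real roots exist; factor into two real quadratics: (s^2 + 8s + 41)(s^2 + 8s + 32) = 0.
Each quadratic gives a conjugate pair via the quadratic formula.

s = -4 + 5j, -4 - 5j, -4 + 4j, -4 - 4j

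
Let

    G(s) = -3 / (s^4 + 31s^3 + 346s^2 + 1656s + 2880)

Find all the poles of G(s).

s = -6, -12, -5, -8

The poles are the roots of the denominator s^4 + 31s^3 + 346s^2 + 1656s + 2880 = 0.
Trying s = -6: the polynomial evaluates to 0, so (s + 6) is a factor.
Dividing out leaves s^3 + 25s^2 + 196s + 480 = 0.
This factors further as (s + 12)(s + 5)(s + 8) = 0.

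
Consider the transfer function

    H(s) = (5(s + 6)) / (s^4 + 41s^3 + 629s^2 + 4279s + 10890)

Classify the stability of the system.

stable

The denominator s^4 + 41s^3 + 629s^2 + 4279s + 10890 factors as (s + 9)(s + 10)(s + 11)^2, giving poles at s = -9, -10, -11, -11.
Since all poles lie strictly in the left half-plane, the system is stable.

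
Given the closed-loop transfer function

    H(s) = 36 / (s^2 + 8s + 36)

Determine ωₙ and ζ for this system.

Compare the denominator to the standard form s^2 + 2ζωₙs + ωₙ².
ωₙ² = 36, so ωₙ = 6 rad/s.
2ζωₙ = 8, so ζ = 8/(2·6) ≈ 0.6667.
With ζ = 0.6667 the response is underdamped.

ωₙ = 6 rad/s, ζ ≈ 0.6667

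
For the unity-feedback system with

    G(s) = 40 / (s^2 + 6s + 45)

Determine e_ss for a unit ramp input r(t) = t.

G(s) has no poles at the origin.
This is a Type 0 system; Kv = lim_{s→0} s·G(s) = 0, so the steady-state error for a ramp input is infinite.

e_ss = ∞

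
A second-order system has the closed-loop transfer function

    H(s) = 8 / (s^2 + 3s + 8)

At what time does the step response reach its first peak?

t_p ≈ 1.310 s

Comparing s^2 + 3s + 8 to s^2 + 2ζωₙs + ωₙ²: ωₙ = √8 ≈ 2.828 rad/s and ζ = 3/(2·√8) ≈ 0.5303.
ζωₙ = 3/2 = 1.5, so ω_d = ωₙ√(1−ζ²) = √(ωₙ² − (ζωₙ)²) = √(8 − 1.5²) = √5.75 ≈ 2.398 rad/s.
t_p = π/ω_d = π/2.398 ≈ 1.310 s.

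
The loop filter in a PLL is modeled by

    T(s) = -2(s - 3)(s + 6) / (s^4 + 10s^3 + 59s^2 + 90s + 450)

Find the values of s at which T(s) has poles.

The poles are the roots of the denominator s^4 + 10s^3 + 59s^2 + 90s + 450 = 0.
No real roots exist; factor into two real quadratics: (s^2 + 9)(s^2 + 10s + 50) = 0.
Each quadratic gives a conjugate pair via the quadratic formula.

s = 3j, -3j, -5 + 5j, -5 - 5j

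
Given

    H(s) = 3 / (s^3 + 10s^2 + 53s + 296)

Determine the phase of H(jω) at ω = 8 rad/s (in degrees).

At s = j8: numerator = 3, denominator = -344 - j88.
∠H = ∠num − ∠den = 0° − (-165.65°) = 165.7°.

∠H(j8) ≈ 165.7°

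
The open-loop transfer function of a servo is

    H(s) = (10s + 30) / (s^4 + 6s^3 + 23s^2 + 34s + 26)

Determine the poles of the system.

s = -2 ± 3j, -1 ± j

The poles are the roots of the denominator s^4 + 6s^3 + 23s^2 + 34s + 26 = 0.
No real roots exist; factor into two real quadratics: (s^2 + 4s + 13)(s^2 + 2s + 2) = 0.
Each quadratic gives a conjugate pair via the quadratic formula.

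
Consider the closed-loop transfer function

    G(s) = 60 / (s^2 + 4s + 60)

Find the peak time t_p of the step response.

Comparing s^2 + 4s + 60 to s^2 + 2ζωₙs + ωₙ²: ωₙ = √60 ≈ 7.746 rad/s and ζ = 4/(2·√60) ≈ 0.2582.
ζωₙ = 4/2 = 2, so ω_d = ωₙ√(1−ζ²) = √(ωₙ² − (ζωₙ)²) = √(60 − 2²) = √56 ≈ 7.483 rad/s.
t_p = π/ω_d = π/7.483 ≈ 0.4198 s.

t_p ≈ 0.4198 s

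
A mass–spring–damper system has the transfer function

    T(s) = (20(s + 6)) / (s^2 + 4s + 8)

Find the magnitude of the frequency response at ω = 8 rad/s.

|T(j8)| ≈ 3.101

Substitute s = j8: numerator = 120 + j160, denominator = -56 + j32.
|T(j8)| = |120 + j160| / |-56 + j32| = 200 / 64.498 ≈ 3.101.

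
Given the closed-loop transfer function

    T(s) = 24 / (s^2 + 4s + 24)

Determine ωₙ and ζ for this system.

ωₙ ≈ 4.899 rad/s, ζ ≈ 0.4082

Compare the denominator to the standard form s^2 + 2ζωₙs + ωₙ².
ωₙ² = 24, so ωₙ = √24 ≈ 4.899 rad/s.
2ζωₙ = 4, so ζ = 4/(2·√24) ≈ 0.4082.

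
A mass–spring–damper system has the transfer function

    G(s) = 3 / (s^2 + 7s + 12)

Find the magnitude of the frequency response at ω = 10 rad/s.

Substitute s = j10: numerator = 3, denominator = -88 + j70.
|G(j10)| = |3| / |-88 + j70| = 3 / 112.45 ≈ 0.02668.

|G(j10)| ≈ 0.02668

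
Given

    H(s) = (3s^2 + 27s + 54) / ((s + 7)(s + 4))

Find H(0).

Set s = 0: H(0) = (54) / (28) = 27/14.

H(0) = 27/14 ≈ 1.929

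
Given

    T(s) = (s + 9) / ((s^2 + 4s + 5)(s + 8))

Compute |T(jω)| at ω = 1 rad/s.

|T(j1)| ≈ 0.1986

Substitute s = j1: numerator = 9 + j1, denominator = 28 + j36.
|T(j1)| = |9 + j1| / |28 + j36| = 9.0554 / 45.607 ≈ 0.1986.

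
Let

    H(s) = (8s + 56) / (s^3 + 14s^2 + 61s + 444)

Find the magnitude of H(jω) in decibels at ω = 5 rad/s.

Substitute s = j5: numerator = 56 + j40, denominator = 94 + j180.
|H(j5)| = |56 + j40| / |94 + j180| = 68.819 / 203.07 ≈ 0.3389.
In decibels: 20·log₁₀(0.3389) ≈ -9.40 dB.

|H(j5)|_dB ≈ -9.40 dB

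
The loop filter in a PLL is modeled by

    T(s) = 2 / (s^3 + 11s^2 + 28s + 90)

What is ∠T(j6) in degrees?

∠T(j6) ≈ 171.1°

At s = j6: numerator = 2, denominator = -306 - j48.
∠T = ∠num − ∠den = 0° − (-171.09°) = 171.1°.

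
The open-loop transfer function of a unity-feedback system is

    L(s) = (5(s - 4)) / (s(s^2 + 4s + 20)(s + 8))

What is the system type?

Type 1

The denominator has 1 factor of s at the origin (free integrator), so this is a Type 1 system.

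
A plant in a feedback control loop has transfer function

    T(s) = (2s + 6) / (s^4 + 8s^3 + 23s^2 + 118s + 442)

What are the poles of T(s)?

The poles are the roots of the denominator s^4 + 8s^3 + 23s^2 + 118s + 442 = 0.
No real roots exist; factor into two real quadratics: (s^2 - 2s + 17)(s^2 + 10s + 26) = 0.
Each quadratic gives a conjugate pair via the quadratic formula.

s = 1 ± 4j, -5 ± j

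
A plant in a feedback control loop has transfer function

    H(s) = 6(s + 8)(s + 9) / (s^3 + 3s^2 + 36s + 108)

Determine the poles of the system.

The poles are the roots of the denominator s^3 + 3s^2 + 36s + 108 = 0.
Trying s = -3: the polynomial evaluates to 0, so (s + 3) is a factor.
Dividing out leaves s^2 + 36 = 0.
The quadratic formula then gives s = 0 ± 6j.

s = -3, 6j, -6j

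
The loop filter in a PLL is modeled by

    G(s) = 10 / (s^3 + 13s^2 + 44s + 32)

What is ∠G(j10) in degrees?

∠G(j10) ≈ 156.2°

At s = j10: numerator = 10, denominator = -1268 - j560.
∠G = ∠num − ∠den = 0° − (-156.17°) = 156.2°.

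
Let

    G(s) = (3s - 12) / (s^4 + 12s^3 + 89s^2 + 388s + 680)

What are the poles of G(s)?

The poles are the roots of the denominator s^4 + 12s^3 + 89s^2 + 388s + 680 = 0.
No real roots exist; factor into two real quadratics: (s^2 + 8s + 17)(s^2 + 4s + 40) = 0.
Each quadratic gives a conjugate pair via the quadratic formula.

s = -4 + j, -4 - j, -2 + 6j, -2 - 6j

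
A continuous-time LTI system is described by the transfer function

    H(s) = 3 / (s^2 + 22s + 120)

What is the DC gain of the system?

Set s = 0: H(0) = (3) / (120) = 1/40.

H(0) = 1/40 ≈ 0.02500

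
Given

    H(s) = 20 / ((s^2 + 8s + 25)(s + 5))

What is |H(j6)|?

|H(j6)| ≈ 0.05200

Substitute s = j6: numerator = 20, denominator = -343 + j174.
|H(j6)| = |20| / |-343 + j174| = 20 / 384.61 ≈ 0.05200.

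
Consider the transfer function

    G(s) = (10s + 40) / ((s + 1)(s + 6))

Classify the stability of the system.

The poles can be read from the denominator factors: s = -1, -6.
Since all poles lie strictly in the left half-plane, the system is stable.

stable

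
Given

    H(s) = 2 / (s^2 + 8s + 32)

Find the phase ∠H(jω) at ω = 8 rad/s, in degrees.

At s = j8: numerator = 2, denominator = -32 + j64.
∠H = ∠num − ∠den = 0° − (116.57°) = -116.6°.

∠H(j8) ≈ -116.6°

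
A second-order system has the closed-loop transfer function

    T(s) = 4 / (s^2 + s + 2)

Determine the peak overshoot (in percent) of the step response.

Comparing s^2 + s + 2 to s^2 + 2ζωₙs + ωₙ²: ωₙ = √2 ≈ 1.414 rad/s and ζ = 1/(2·√2) ≈ 0.3536.
%OS = 100·exp(−πζ/√(1−ζ²)) = 100·exp(−π·0.3536/√(1−0.3536²)) ≈ 30.5%.

%OS ≈ 30.5%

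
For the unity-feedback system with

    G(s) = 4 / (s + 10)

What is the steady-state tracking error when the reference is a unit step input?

e_ss = 0.7143

G(s) has no poles at the origin.
This is a Type 0 system. Kp = lim_{s→0} G(s) = 4/10 = 2/5.
e_ss = 1/(1 + Kp) = 1/(1 + 2/5) = 5/7 ≈ 0.7143.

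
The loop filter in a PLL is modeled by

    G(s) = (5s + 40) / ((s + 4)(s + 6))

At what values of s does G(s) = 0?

s = -8

Set the numerator to zero: 5s + 40 = 0, i.e. 5·(s + 8) = 0.
So s = -8.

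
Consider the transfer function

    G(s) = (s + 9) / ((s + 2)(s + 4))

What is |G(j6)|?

|G(j6)| ≈ 0.2372

Substitute s = j6: numerator = 9 + j6, denominator = -28 + j36.
|G(j6)| = |9 + j6| / |-28 + j36| = 10.817 / 45.607 ≈ 0.2372.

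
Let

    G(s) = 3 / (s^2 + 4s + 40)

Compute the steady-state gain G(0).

At s = 0 each factor (s + a) contributes a and each (s^2 + bs + c) contributes c.
G(0) = 3·1 / ((40)) = 3/40 = 3/40.

G(0) = 3/40 ≈ 0.07500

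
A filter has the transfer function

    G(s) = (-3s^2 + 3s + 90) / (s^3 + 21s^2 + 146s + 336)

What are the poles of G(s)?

The poles are the roots of the denominator s^3 + 21s^2 + 146s + 336 = 0.
Trying s = -7: the polynomial evaluates to 0, so (s + 7) is a factor.
Dividing out leaves s^2 + 14s + 48 = 0.
Factoring the quadratic: (s + 8)(s + 6) = 0.

s = -7, -8, -6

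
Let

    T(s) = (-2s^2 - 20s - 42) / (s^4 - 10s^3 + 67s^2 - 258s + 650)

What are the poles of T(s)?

The poles are the roots of the denominator s^4 - 10s^3 + 67s^2 - 258s + 650 = 0.
No real roots exist; factor into two real quadratics: (s^2 - 8s + 25)(s^2 - 2s + 26) = 0.
Each quadratic gives a conjugate pair via the quadratic formula.

s = 4 ± 3j, 1 ± 5j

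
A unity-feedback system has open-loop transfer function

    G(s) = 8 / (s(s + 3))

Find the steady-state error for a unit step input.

e_ss = 0

G(s) has one pole at the origin.
This is a Type 1 system; for a step input the steady-state error is zero.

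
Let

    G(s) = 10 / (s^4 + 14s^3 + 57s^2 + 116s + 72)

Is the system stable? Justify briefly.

stable

The denominator s^4 + 14s^3 + 57s^2 + 116s + 72 factors as (s^2 + 4s + 8)(s + 1)(s + 9), giving poles at s = -2 ± 2j, -1, -9.
Since all poles lie strictly in the left half-plane, the system is stable.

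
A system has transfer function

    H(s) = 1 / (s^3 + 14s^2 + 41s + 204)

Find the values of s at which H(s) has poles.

The poles are the roots of the denominator s^3 + 14s^2 + 41s + 204 = 0.
Trying s = -12: the polynomial evaluates to 0, so (s + 12) is a factor.
Dividing out leaves s^2 + 2s + 17 = 0.
The quadratic formula then gives s = -1 ± 4j.

s = -1 ± 4j, -12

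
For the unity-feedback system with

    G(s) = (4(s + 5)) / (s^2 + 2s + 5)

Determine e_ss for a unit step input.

e_ss = 0.2000

G(s) has no poles at the origin.
This is a Type 0 system. Kp = lim_{s→0} G(s) = 20/5 = 4.
e_ss = 1/(1 + Kp) = 1/(1 + 4) = 1/5 ≈ 0.2000.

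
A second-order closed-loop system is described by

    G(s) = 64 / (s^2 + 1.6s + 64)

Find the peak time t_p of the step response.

t_p ≈ 0.3947 s

Comparing s^2 + 1.6s + 64 to s^2 + 2ζωₙs + ωₙ²: ωₙ = 8 rad/s and ζ = 1.6/(2·8) = 0.1.
ζωₙ = 1.6/2 = 0.8, so ω_d = ωₙ√(1−ζ²) = √(ωₙ² − (ζωₙ)²) = √(64 − 0.8²) = √63.36 ≈ 7.960 rad/s.
t_p = π/ω_d = π/7.960 ≈ 0.3947 s.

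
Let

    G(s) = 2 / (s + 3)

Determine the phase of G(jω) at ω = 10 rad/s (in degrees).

∠G(j10) ≈ -73.30°

At s = j10: numerator = 2, denominator = 3 + j10.
∠G = ∠num − ∠den = 0° − (73.301°) = -73.30°.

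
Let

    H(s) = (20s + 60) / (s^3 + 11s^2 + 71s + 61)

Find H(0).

H(0) = 60/61 ≈ 0.9836

Set s = 0: H(0) = (60) / (61) = 60/61.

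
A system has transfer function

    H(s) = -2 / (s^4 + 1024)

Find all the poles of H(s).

The poles are the roots of the denominator s^4 + 1024 = 0.
No real roots exist; factor into two real quadratics: (s^2 - 8s + 32)(s^2 + 8s + 32) = 0.
Each quadratic gives a conjugate pair via the quadratic formula.

s = 4 + 4j, 4 - 4j, -4 + 4j, -4 - 4j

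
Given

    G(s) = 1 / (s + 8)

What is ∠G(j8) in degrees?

∠G(j8) ≈ -45°

At s = j8: numerator = 1, denominator = 8 + j8.
∠G = ∠num − ∠den = 0° − (45°) = -45°.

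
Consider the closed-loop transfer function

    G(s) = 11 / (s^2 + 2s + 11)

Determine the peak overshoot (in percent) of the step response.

%OS ≈ 37.0%

Comparing s^2 + 2s + 11 to s^2 + 2ζωₙs + ωₙ²: ωₙ = √11 ≈ 3.317 rad/s and ζ = 2/(2·√11) ≈ 0.3015.
%OS = 100·exp(−πζ/√(1−ζ²)) = 100·exp(−π·0.3015/√(1−0.3015²)) ≈ 37.0%.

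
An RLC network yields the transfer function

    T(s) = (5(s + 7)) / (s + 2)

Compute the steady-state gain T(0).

T(0) = 35/2 ≈ 17.50

At s = 0 each factor (s + a) contributes a and each (s^2 + bs + c) contributes c.
T(0) = 5·(7) / ((2)) = 35/2 = 35/2.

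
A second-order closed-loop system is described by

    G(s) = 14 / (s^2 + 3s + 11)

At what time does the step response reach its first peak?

Comparing s^2 + 3s + 11 to s^2 + 2ζωₙs + ωₙ²: ωₙ = √11 ≈ 3.317 rad/s and ζ = 3/(2·√11) ≈ 0.4523.
ζωₙ = 3/2 = 1.5, so ω_d = ωₙ√(1−ζ²) = √(ωₙ² − (ζωₙ)²) = √(11 − 1.5²) = √8.75 ≈ 2.958 rad/s.
t_p = π/ω_d = π/2.958 ≈ 1.062 s.

t_p ≈ 1.062 s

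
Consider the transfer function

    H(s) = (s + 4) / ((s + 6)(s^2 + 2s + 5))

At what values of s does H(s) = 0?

Set the numerator to zero: s + 4 = 0.
So s = -4.

s = -4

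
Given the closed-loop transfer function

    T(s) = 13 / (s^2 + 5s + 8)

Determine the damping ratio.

ζ ≈ 0.8839

Compare the denominator to the standard form s^2 + 2ζωₙs + ωₙ².
ωₙ² = 8, so ωₙ = √8 ≈ 2.828 rad/s.
2ζωₙ = 5, so ζ = 5/(2·√8) ≈ 0.8839.
With ζ = 0.8839 the response is underdamped.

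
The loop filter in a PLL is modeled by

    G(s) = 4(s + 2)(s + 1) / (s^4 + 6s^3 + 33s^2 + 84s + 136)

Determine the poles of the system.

s = -2 ± 2j, -1 ± 4j

The poles are the roots of the denominator s^4 + 6s^3 + 33s^2 + 84s + 136 = 0.
No real roots exist; factor into two real quadratics: (s^2 + 4s + 8)(s^2 + 2s + 17) = 0.
Each quadratic gives a conjugate pair via the quadratic formula.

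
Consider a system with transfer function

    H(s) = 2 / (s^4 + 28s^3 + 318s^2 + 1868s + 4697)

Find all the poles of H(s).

The poles are the roots of the denominator s^4 + 28s^3 + 318s^2 + 1868s + 4697 = 0.
Trying s = -11: the polynomial evaluates to 0, so (s + 11) is a factor.
Dividing out leaves s^3 + 17s^2 + 131s + 427 = 0.
This factors further as (s^2 + 10s + 61)(s + 7) = 0.

s = -5 + 6j, -5 - 6j, -11, -7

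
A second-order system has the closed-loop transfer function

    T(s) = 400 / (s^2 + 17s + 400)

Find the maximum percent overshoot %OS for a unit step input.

%OS ≈ 22.9%

Comparing s^2 + 17s + 400 to s^2 + 2ζωₙs + ωₙ²: ωₙ = 20 rad/s and ζ = 17/(2·20) = 0.425.
%OS = 100·exp(−πζ/√(1−ζ²)) = 100·exp(−π·0.425/√(1−0.425²)) ≈ 22.9%.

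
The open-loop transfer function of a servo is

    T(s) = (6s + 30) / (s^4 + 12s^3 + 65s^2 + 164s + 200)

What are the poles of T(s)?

s = -2 ± 2j, -4 ± 3j

The poles are the roots of the denominator s^4 + 12s^3 + 65s^2 + 164s + 200 = 0.
No real roots exist; factor into two real quadratics: (s^2 + 4s + 8)(s^2 + 8s + 25) = 0.
Each quadratic gives a conjugate pair via the quadratic formula.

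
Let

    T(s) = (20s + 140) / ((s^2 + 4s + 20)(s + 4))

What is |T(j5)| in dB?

Substitute s = j5: numerator = 140 + j100, denominator = -120 + j55.
|T(j5)| = |140 + j100| / |-120 + j55| = 172.05 / 132.00 ≈ 1.303.
In decibels: 20·log₁₀(1.303) ≈ 2.30 dB.

|T(j5)|_dB ≈ 2.30 dB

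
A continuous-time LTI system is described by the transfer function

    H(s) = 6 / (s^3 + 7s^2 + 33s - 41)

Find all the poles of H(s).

The poles are the roots of the denominator s^3 + 7s^2 + 33s - 41 = 0.
Trying s = 1: the polynomial evaluates to 0, so (s - 1) is a factor.
Dividing out leaves s^2 + 8s + 41 = 0.
The quadratic formula then gives s = -4 ± 5j.

s = -4 + 5j, -4 - 5j, 1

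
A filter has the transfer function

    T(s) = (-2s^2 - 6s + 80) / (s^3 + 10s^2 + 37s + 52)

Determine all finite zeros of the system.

s = 5, -8

Set the numerator to zero: -2s^2 - 6s + 80 = 0, i.e. -2·(s^2 + 3s - 40) = 0.
Factoring: (s - 5)(s + 8) = 0.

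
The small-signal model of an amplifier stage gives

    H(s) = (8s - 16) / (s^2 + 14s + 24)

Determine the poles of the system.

The poles are the roots of the denominator s^2 + 14s + 24 = 0.
Factoring: (s + 12)(s + 2) = 0, so s = -12 and s = -2.

s = -12, -2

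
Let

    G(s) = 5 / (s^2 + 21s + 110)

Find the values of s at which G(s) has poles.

The poles are the roots of the denominator s^2 + 21s + 110 = 0.
Factoring: (s + 11)(s + 10) = 0, so s = -11 and s = -10.

s = -11, -10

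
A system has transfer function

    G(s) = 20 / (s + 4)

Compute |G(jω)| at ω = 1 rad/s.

|G(j1)| ≈ 4.851

Substitute s = j1: numerator = 20, denominator = 4 + j1.
|G(j1)| = |20| / |4 + j1| = 20 / 4.1231 ≈ 4.851.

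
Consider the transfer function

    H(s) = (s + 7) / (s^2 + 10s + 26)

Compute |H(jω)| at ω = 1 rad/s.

Substitute s = j1: numerator = 7 + j1, denominator = 25 + j10.
|H(j1)| = |7 + j1| / |25 + j10| = 7.0711 / 26.926 ≈ 0.2626.

|H(j1)| ≈ 0.2626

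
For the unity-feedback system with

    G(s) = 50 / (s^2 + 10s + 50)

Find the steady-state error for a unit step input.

G(s) has no poles at the origin.
This is a Type 0 system. Kp = lim_{s→0} G(s) = 50/50 = 1.
e_ss = 1/(1 + Kp) = 1/(1 + 1) = 1/2 ≈ 0.5000.

e_ss = 0.5000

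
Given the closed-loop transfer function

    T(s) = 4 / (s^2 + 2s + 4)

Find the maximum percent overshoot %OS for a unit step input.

%OS ≈ 16.3%

Comparing s^2 + 2s + 4 to s^2 + 2ζωₙs + ωₙ²: ωₙ = 2 rad/s and ζ = 2/(2·2) = 0.5.
%OS = 100·exp(−πζ/√(1−ζ²)) = 100·exp(−π·0.5/√(1−0.5²)) ≈ 16.3%.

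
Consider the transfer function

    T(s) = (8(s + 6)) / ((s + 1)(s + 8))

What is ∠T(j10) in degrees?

∠T(j10) ≈ -76.59°

At s = j10: numerator = 48 + j80, denominator = -92 + j90.
∠T = ∠num − ∠den = 59.036° − (135.63°) = -76.59°.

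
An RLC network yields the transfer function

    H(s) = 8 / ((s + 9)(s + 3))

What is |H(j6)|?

|H(j6)| ≈ 0.1103

Substitute s = j6: numerator = 8, denominator = -9 + j72.
|H(j6)| = |8| / |-9 + j72| = 8 / 72.560 ≈ 0.1103.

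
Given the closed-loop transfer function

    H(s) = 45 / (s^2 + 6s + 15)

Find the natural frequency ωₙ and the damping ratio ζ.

Compare the denominator to the standard form s^2 + 2ζωₙs + ωₙ².
ωₙ² = 15, so ωₙ = √15 ≈ 3.873 rad/s.
2ζωₙ = 6, so ζ = 6/(2·√15) ≈ 0.7746.

ωₙ ≈ 3.873 rad/s, ζ ≈ 0.7746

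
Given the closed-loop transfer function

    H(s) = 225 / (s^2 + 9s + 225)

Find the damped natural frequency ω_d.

Comparing s^2 + 9s + 225 to s^2 + 2ζωₙs + ωₙ²: ωₙ = 15 rad/s and ζ = 9/(2·15) = 0.3.
ζωₙ = 9/2 = 4.5, so ω_d = ωₙ√(1−ζ²) = √(ωₙ² − (ζωₙ)²) = √(225 − 4.5²) = √204.75 ≈ 14.31 rad/s.

ω_d ≈ 14.31 rad/s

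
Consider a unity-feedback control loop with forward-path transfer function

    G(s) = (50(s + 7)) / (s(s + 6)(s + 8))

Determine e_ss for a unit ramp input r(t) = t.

G(s) has one pole at the origin.
This is a Type 1 system. Kv = lim_{s→0} s·G(s) = 350/48 = 175/24.
e_ss = 1/Kv = 1/(175/24) = 24/175 ≈ 0.1371.

e_ss = 0.1371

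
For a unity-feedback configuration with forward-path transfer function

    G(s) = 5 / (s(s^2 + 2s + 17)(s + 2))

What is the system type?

The denominator has 1 factor of s at the origin (free integrator), so this is a Type 1 system.

Type 1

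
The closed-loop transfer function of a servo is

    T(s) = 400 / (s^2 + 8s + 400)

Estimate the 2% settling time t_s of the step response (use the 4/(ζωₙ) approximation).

Comparing s^2 + 8s + 400 to s^2 + 2ζωₙs + ωₙ²: ωₙ = 20 rad/s and ζ = 8/(2·20) = 0.2.
ζωₙ = 8/2 = 4, so t_s ≈ 4/(ζωₙ) = 4/4 = 1 s.

t_s ≈ 1 s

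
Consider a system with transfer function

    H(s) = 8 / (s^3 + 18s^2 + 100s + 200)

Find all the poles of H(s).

The poles are the roots of the denominator s^3 + 18s^2 + 100s + 200 = 0.
Trying s = -10: the polynomial evaluates to 0, so (s + 10) is a factor.
Dividing out leaves s^2 + 8s + 20 = 0.
The quadratic formula then gives s = -4 ± 2j.

s = -4 ± 2j, -10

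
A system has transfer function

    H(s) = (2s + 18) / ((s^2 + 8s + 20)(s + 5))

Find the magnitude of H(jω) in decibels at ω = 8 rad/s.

|H(j8)|_dB ≈ -29.7 dB

Substitute s = j8: numerator = 18 + j16, denominator = -732 - j32.
|H(j8)| = |18 + j16| / |-732 - j32| = 24.083 / 732.70 ≈ 0.03287.
In decibels: 20·log₁₀(0.03287) ≈ -29.7 dB.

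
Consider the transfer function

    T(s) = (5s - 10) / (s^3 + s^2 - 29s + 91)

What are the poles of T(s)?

s = 3 ± 2j, -7

The poles are the roots of the denominator s^3 + s^2 - 29s + 91 = 0.
Trying s = -7: the polynomial evaluates to 0, so (s + 7) is a factor.
Dividing out leaves s^2 - 6s + 13 = 0.
The quadratic formula then gives s = 3 ± 2j.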